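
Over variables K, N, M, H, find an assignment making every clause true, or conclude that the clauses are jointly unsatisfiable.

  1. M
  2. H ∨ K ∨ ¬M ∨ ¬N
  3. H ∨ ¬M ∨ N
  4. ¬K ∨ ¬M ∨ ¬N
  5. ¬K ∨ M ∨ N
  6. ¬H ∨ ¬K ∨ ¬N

Unit clause (M) forces M = True.
Set K = True.
  then (¬K ∨ ¬M ∨ ¬N) forces N = False.
  then (H ∨ ¬M ∨ N) forces H = True.
Check each clause:
  (M): M holds.
  (H ∨ K ∨ ¬M ∨ ¬N): H holds.
  (H ∨ ¬M ∨ N): H holds.
  (¬K ∨ ¬M ∨ ¬N): ¬N holds.
  (¬K ∨ M ∨ N): M holds.
  (¬H ∨ ¬K ∨ ¬N): ¬N holds.
All clauses satisfied.

K = True; N = False; M = True; H = True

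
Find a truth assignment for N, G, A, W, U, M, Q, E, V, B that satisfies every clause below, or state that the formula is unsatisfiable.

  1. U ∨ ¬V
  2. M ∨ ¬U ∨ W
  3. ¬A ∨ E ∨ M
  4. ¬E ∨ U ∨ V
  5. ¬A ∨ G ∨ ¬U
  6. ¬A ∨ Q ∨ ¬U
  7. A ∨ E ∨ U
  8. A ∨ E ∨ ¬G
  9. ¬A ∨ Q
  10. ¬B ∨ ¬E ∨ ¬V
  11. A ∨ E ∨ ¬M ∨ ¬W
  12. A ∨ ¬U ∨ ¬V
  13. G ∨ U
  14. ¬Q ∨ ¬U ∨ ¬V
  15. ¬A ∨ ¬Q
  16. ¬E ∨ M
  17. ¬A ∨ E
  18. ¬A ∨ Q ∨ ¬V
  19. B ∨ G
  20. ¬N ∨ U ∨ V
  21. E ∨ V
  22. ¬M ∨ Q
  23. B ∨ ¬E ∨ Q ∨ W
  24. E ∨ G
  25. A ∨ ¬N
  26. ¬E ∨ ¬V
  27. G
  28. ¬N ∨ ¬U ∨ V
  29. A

Case A = True:
  (¬A ∨ Q) forces Q = True.
  Clause (¬A ∨ ¬Q) is falsified — contradiction.
Case A = False:
  Clause (A) is falsified — contradiction.
Both cases fail, so the formula is unsatisfiable.

UNSATISFIABLE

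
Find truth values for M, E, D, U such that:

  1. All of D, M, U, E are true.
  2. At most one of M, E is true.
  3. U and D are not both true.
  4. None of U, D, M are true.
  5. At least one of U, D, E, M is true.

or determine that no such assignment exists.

Case M = True:
  Constraint (4) is violated (M=T) — contradiction.
Case M = False:
  Constraint (1) is violated (M=F) — contradiction.
Both cases fail — unsatisfiable.

The formula is unsatisfiable.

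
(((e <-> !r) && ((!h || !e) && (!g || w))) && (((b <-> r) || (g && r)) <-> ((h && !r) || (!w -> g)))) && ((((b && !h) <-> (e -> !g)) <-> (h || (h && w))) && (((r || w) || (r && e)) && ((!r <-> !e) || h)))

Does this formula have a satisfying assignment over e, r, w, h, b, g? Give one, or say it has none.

Unsatisfiable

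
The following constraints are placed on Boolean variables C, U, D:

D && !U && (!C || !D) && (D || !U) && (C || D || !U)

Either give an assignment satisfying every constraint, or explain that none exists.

C = False, U = False, D = True

Unit clause (D) forces D = True.
Unit clause (!U) forces U = False.
In (!C || !D) only !C is left, so C = False.
Check each clause:
  (D): D holds.
  (!U): !U holds.
  (!C || !D): !C holds.
  (D || !U): D holds.
  (C || D || !U): D holds.
All clauses satisfied.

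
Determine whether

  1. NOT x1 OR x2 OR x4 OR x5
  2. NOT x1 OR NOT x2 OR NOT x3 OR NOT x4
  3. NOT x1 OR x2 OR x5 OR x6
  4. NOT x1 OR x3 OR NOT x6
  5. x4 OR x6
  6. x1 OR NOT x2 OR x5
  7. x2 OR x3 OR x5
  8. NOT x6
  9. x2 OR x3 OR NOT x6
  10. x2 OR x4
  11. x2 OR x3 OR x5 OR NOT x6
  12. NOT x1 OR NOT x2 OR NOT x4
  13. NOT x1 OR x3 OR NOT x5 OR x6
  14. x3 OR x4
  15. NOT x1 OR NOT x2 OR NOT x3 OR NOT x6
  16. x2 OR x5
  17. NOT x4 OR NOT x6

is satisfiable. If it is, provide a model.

x1 = False, x2 = False, x3 = False, x4 = True, x5 = True, x6 = False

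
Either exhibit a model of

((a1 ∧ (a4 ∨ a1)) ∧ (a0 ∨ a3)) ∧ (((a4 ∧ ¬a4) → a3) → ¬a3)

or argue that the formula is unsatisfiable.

a0 = True, a1 = True, a3 = False, a4 = False

  (a1 ∧ (a4 ∨ a1)) ∧ (a0 ∨ a3) = True
    a1 ∧ (a4 ∨ a1) = True
      a4 ∨ a1 = True
    a0 ∨ a3 = True
  ((a4 ∧ ¬a4) → a3) → ¬a3 = True
    (a4 ∧ ¬a4) → a3 = True
      a4 ∧ ¬a4 = False
        ¬a4 = True
    ¬a3 = True
Both conjuncts True, so the formula holds.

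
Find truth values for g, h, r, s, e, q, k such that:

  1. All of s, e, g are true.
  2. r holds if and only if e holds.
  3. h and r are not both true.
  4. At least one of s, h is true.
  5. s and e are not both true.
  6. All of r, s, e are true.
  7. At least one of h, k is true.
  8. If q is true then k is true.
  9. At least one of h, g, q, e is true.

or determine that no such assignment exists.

Case s = True:
  (1) forces e = True.
  Constraint (5) is violated (s=T, e=T) — contradiction.
Case s = False:
  Constraint (1) is violated (s=F) — contradiction.
Both cases fail — unsatisfiable.

No satisfying assignment exists.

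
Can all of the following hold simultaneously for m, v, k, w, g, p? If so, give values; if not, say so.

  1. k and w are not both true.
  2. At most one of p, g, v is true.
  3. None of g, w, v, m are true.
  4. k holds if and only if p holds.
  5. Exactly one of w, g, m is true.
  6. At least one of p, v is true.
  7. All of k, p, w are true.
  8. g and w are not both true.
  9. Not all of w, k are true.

Case w = True:
  Constraint (3) is violated (w=T) — contradiction.
Case w = False:
  Constraint (7) is violated (w=F) — contradiction.
Both cases fail — unsatisfiable.

Unsatisfiable — no assignment works.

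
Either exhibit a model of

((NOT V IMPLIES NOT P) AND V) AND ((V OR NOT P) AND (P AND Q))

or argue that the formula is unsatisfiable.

P = True, Q = True, V = True

  (NOT V IMPLIES NOT P) AND V = True
    NOT V IMPLIES NOT P = True
      NOT V = False
      NOT P = False
  (V OR NOT P) AND (P AND Q) = True
    V OR NOT P = True
      NOT P = False
    P AND Q = True
Both conjuncts True, so the formula holds.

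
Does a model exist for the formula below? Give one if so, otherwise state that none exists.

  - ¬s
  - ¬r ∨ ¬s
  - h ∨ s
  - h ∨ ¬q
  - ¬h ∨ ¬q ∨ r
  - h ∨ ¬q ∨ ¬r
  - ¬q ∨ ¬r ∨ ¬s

Unit clause (¬s) forces s = False.
In (h ∨ s) only h is left, so h = True.
Set q = False.
Set r = True.
All clauses satisfied.

h = True, q = False, r = True, s = False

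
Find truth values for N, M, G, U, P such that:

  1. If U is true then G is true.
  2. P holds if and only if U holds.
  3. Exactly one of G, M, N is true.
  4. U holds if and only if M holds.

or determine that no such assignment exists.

N = False, M = False, G = True, U = False, P = False

  (1) U=F ⇒ G: vacuous ✓
  (2) P=F, U=F — same ✓
  (3) {G, M, N}: 1 true — exactly one ✓
  (4) U=F, M=F — same ✓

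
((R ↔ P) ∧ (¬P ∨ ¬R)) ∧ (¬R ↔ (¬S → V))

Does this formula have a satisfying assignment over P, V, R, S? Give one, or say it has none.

P=F, V=T, R=F, S=F

  (R ↔ P) ∧ (¬P ∨ ¬R) = True
    R ↔ P = True
    ¬P ∨ ¬R = True
      ¬P = True
      ¬R = True
  ¬R ↔ (¬S → V) = True
    ¬R = True
    ¬S → V = True
      ¬S = True
Both conjuncts True, so the formula holds.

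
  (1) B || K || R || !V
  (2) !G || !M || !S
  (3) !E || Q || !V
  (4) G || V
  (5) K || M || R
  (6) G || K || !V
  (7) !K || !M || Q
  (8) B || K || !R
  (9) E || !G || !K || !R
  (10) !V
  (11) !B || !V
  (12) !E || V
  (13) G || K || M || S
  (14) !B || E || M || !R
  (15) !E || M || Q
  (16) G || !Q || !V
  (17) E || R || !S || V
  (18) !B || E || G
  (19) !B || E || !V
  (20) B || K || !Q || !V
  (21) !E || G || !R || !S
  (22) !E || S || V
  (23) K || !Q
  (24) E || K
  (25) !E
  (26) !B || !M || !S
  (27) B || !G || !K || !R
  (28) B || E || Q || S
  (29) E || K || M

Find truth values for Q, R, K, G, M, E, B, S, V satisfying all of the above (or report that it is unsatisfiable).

Q=T; R=F; K=T; G=T; M=F; E=F; B=F; S=F; V=F

Unit clause (!V) forces V = False.
In (!E || V) only !E is left, so E = False.
In (E || K) only K is left, so K = True.
In (G || V) only G is left, so G = True.
In (E || !G || !K || !R) only !R is left, so R = False.
In (E || R || !S || V) only !S is left, so S = False.
Set Q = True.
Set M = False.
Set B = False.
All clauses satisfied.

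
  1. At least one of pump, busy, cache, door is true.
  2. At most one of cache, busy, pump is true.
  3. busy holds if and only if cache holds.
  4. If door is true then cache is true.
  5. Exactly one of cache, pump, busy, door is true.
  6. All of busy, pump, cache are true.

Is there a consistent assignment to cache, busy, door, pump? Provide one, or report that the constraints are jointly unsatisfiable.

Case cache = True:
  (2) with cache=T forces busy = False.
  Constraint (3) is violated (busy=F, cache=T) — contradiction.
Case cache = False:
  Constraint (6) is violated (cache=F) — contradiction.
Both cases fail — unsatisfiable.

No satisfying assignment exists.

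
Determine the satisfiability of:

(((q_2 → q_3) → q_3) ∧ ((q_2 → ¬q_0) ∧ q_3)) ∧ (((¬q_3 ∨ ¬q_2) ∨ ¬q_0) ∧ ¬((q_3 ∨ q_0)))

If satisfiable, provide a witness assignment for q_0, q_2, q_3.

The formula is unsatisfiable.

Case q_3 = True: the conjunct ¬((q_3 ∨ q_0)) becomes ¬((True ∨ q_0)) = False.
Case q_3 = False: the conjunct q_3 is False.
Both cases fail — unsatisfiable.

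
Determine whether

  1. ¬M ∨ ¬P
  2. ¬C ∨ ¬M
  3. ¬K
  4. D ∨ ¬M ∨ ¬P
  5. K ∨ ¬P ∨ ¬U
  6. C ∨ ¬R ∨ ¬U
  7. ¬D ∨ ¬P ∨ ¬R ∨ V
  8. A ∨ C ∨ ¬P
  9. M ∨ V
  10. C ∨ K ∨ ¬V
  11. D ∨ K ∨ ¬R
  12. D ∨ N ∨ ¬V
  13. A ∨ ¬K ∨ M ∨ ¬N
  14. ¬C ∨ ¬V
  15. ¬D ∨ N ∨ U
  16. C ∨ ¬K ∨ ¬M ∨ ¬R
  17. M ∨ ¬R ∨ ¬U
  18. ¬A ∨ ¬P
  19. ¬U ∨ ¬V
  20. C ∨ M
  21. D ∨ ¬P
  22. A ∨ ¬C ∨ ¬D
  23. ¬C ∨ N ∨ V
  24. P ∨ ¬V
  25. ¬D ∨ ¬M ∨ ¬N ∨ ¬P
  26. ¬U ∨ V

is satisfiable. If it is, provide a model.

C = False; P = False; M = True; A = False; V = False; R = False; K = False; N = True; U = False; D = False

Unit clause (¬K) forces K = False.
Try C = True:
  (¬C ∨ ¬M) forces M = False.
  (M ∨ V) forces V = True.
  clause (¬C ∨ ¬V) is falsified — backtrack.
So C = False.
  then (C ∨ K ∨ ¬V) forces V = False.
  then (C ∨ M) forces M = True.
  then (¬U ∨ V) forces U = False.
  then (¬M ∨ ¬P) forces P = False.
Set A = False.
Set R = False.
Set N = True.
Set D = False.
All clauses satisfied.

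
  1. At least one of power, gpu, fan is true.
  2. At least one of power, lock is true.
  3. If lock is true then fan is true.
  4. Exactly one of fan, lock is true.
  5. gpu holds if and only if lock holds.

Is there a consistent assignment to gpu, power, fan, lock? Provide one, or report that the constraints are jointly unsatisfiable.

gpu = False, power = True, fan = True, lock = False

  (1) {power, gpu, fan}: 2 true — at least one ✓
  (2) {power, lock}: 1 true — at least one ✓
  (3) lock=F ⇒ fan: vacuous ✓
  (4) {fan, lock}: 1 true — exactly one ✓
  (5) gpu=F, lock=F — same ✓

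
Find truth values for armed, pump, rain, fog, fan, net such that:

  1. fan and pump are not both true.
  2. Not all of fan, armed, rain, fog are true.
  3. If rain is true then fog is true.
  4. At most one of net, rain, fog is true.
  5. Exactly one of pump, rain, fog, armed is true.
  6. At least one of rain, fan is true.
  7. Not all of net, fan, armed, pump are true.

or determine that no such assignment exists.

armed = False; pump = False; rain = False; fog = True; fan = True; net = False

  (1) fan=T, pump=F — not both ✓
  (2) {fan, armed, rain, fog}: 2/4 true — not all ✓
  (3) rain=F ⇒ fog: vacuous ✓
  (4) {net, rain, fog}: 1 true — at most one ✓
  (5) {pump, rain, fog, armed}: 1 true — exactly one ✓
  (6) {rain, fan}: 1 true — at least one ✓
  (7) {net, fan, armed, pump}: 1/4 true — not all ✓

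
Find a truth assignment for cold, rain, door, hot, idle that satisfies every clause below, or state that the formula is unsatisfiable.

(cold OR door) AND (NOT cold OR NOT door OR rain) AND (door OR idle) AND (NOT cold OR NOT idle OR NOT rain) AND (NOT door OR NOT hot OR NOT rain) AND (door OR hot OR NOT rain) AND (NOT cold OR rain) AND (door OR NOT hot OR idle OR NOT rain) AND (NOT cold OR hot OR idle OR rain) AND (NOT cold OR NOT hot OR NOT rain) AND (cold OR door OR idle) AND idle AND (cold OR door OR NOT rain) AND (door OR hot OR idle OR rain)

cold: False, rain: False, door: True, hot: True, idle: True

Unit clause (idle) forces idle = True.
Set cold = False.
  then (cold OR door) forces door = True.
Set rain = False.
Set hot = True.
All clauses satisfied.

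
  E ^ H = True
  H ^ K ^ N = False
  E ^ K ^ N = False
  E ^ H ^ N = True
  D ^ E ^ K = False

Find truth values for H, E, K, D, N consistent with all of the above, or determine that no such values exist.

Adding constraints 1, 2, 3 mod 2: every variable appears an even number of times on the left, so the left side is 0.
But the right sides sum to 1 (mod 2). 0 ≠ 1 — the system is inconsistent.

UNSATISFIABLE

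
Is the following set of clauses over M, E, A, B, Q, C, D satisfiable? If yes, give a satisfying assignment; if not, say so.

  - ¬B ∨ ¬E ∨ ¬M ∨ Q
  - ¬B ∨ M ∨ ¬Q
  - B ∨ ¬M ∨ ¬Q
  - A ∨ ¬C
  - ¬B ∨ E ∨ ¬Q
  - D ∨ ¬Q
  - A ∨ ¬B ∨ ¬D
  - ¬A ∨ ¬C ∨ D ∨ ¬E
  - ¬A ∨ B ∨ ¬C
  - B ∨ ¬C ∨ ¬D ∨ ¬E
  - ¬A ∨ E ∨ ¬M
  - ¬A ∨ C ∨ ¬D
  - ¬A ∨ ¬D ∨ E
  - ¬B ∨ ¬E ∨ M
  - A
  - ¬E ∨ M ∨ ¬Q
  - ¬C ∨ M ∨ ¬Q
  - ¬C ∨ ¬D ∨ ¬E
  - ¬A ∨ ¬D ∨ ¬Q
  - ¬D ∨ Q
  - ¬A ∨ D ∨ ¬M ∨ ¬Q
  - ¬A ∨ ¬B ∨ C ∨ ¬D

Unit clause (A) forces A = True.
Set M = False.
Set E = True.
  then (¬B ∨ ¬E ∨ M) forces B = False.
  then (¬E ∨ M ∨ ¬Q) forces Q = False.
  then (¬D ∨ Q) forces D = False.
  then (¬A ∨ ¬C ∨ D ∨ ¬E) forces C = False.
All clauses satisfied.

M = False, E = True, A = True, B = False, Q = False, C = False, D = False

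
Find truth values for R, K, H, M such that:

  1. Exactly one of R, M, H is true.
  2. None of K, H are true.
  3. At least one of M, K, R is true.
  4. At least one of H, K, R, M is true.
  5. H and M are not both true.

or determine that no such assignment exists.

R: False; K: False; H: False; M: True

  (1) {R, M, H}: 1 true — exactly one ✓
  (2) {K, H}: 0 true — none ✓
  (3) {M, K, R}: 1 true — at least one ✓
  (4) {H, K, R, M}: 1 true — at least one ✓
  (5) H=F, M=T — not both ✓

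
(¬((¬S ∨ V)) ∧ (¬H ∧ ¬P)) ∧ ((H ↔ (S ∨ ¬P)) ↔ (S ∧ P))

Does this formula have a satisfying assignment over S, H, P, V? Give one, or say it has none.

S: True; H: False; P: False; V: False

  ¬((¬S ∨ V)) ∧ (¬H ∧ ¬P) = True
    ¬((¬S ∨ V)) = True
      ¬S ∨ V = False
        ¬S = False
    ¬H ∧ ¬P = True
      ¬H = True
      ¬P = True
  (H ↔ (S ∨ ¬P)) ↔ (S ∧ P) = True
    H ↔ (S ∨ ¬P) = False
      S ∨ ¬P = True
        ¬P = True
    S ∧ P = False
Both conjuncts True, so the formula holds.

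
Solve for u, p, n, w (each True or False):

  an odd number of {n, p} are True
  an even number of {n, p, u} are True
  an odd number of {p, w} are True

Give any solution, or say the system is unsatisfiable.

u = True; p = False; n = True; w = True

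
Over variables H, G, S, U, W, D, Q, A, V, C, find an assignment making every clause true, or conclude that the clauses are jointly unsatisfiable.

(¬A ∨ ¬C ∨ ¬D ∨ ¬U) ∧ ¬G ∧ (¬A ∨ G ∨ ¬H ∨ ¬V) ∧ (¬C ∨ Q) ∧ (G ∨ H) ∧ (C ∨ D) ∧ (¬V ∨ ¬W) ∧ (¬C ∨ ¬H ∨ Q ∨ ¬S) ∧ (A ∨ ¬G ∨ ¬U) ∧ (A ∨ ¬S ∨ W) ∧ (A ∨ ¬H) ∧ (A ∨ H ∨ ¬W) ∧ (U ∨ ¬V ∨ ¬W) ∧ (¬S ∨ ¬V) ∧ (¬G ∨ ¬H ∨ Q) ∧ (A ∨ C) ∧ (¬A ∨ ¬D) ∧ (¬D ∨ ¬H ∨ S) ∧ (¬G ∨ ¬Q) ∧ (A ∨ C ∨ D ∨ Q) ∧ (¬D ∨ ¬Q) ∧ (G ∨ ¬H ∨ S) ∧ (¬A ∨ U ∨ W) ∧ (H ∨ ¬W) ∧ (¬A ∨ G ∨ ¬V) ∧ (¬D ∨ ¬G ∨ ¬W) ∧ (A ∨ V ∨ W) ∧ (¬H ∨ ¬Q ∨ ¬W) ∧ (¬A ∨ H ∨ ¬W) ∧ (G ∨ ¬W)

H = True, G = False, S = True, U = True, W = False, D = False, Q = True, A = True, V = False, C = True

Unit clause (¬G) forces G = False.
In (G ∨ H) only H is left, so H = True.
In (A ∨ ¬H) only A is left, so A = True.
In (¬A ∨ ¬D) only ¬D is left, so D = False.
In (G ∨ ¬H ∨ S) only S is left, so S = True.
In (¬A ∨ G ∨ ¬V) only ¬V is left, so V = False.
In (G ∨ ¬W) only ¬W is left, so W = False.
In (C ∨ D) only C is left, so C = True.
In (¬C ∨ ¬H ∨ Q ∨ ¬S) only Q is left, so Q = True.
In (¬A ∨ U ∨ W) only U is left, so U = True.
All clauses satisfied.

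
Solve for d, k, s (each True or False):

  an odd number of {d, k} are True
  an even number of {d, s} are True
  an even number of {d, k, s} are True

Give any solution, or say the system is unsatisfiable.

d=T, k=F, s=T

{d, k}: 1 true → odd ✓
{d, s}: 2 true → even ✓
{d, k, s}: 2 true → even ✓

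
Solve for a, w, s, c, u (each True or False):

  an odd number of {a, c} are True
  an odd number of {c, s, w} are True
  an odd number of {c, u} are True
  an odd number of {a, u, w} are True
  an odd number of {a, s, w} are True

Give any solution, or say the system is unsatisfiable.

Unsatisfiable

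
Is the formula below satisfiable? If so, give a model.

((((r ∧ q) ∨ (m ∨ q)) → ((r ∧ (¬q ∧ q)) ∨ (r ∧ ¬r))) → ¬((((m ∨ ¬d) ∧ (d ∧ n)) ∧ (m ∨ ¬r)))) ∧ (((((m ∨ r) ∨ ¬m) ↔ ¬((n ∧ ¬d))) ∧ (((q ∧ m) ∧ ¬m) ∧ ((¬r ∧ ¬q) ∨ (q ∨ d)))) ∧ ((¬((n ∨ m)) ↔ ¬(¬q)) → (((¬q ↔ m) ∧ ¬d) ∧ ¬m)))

The formula is unsatisfiable.

Case m = True: the conjunct ¬m is False.
Case m = False: the conjunct m is False.
Both cases fail — unsatisfiable.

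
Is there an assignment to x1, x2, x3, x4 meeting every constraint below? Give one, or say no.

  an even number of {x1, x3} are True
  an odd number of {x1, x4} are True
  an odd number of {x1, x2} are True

x1 = False; x2 = True; x3 = False; x4 = True

{x1, x3}: 0 true → even ✓
{x1, x4}: 1 true → odd ✓
{x1, x2}: 1 true → odd ✓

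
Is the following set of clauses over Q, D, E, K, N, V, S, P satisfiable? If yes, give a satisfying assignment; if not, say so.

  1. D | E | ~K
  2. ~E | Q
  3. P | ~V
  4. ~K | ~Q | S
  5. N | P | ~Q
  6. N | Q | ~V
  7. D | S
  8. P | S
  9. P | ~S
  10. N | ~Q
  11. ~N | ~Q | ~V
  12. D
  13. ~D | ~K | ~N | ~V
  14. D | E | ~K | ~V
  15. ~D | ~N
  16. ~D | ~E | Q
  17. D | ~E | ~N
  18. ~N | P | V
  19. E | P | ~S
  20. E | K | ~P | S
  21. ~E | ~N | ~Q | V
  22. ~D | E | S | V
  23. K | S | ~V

Q = False; D = True; E = False; K = False; N = False; V = False; S = True; P = True

Unit clause (D) forces D = True.
In (~D | ~N) only ~N is left, so N = False.
In (N | ~Q) only ~Q is left, so Q = False.
In (~D | ~E | Q) only ~E is left, so E = False.
In (N | Q | ~V) only ~V is left, so V = False.
In (~D | E | S | V) only S is left, so S = True.
In (P | ~S) only P is left, so P = True.
Set K = False.
All clauses satisfied.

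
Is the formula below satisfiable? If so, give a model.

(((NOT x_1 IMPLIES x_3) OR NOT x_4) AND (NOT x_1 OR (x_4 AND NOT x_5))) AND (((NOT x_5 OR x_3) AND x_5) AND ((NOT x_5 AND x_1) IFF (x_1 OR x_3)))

Unsatisfiable

Case x_5 = True: the formula simplifies to (((NOT x_1 IMPLIES x_3) OR NOT x_4) AND NOT x_1) AND (x_3 AND NOT ((x_1 OR x_3))).
  x_3 = True: the conjunct NOT ((x_1 OR x_3)) becomes NOT ((x_1 OR True)) = False.
  x_3 = False: the conjunct x_3 is False.
Case x_5 = False: the conjunct x_5 is False.
Both cases fail — unsatisfiable.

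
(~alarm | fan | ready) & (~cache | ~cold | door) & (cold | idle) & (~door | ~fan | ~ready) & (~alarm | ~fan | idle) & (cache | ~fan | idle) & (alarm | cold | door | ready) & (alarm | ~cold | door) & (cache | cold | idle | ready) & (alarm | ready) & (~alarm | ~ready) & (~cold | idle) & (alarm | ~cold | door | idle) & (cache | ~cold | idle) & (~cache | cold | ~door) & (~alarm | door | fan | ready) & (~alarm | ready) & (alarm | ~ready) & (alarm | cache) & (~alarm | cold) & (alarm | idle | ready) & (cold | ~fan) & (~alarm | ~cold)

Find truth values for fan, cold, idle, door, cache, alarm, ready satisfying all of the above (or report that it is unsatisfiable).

Unsatisfiable — no assignment works.

Case alarm = True:
  (~alarm | ~ready) forces ready = False.
  Clause (~alarm | ready) is falsified — contradiction.
Case alarm = False:
  (alarm | ready) forces ready = True.
  Clause (alarm | ~ready) is falsified — contradiction.
Both cases fail, so the formula is unsatisfiable.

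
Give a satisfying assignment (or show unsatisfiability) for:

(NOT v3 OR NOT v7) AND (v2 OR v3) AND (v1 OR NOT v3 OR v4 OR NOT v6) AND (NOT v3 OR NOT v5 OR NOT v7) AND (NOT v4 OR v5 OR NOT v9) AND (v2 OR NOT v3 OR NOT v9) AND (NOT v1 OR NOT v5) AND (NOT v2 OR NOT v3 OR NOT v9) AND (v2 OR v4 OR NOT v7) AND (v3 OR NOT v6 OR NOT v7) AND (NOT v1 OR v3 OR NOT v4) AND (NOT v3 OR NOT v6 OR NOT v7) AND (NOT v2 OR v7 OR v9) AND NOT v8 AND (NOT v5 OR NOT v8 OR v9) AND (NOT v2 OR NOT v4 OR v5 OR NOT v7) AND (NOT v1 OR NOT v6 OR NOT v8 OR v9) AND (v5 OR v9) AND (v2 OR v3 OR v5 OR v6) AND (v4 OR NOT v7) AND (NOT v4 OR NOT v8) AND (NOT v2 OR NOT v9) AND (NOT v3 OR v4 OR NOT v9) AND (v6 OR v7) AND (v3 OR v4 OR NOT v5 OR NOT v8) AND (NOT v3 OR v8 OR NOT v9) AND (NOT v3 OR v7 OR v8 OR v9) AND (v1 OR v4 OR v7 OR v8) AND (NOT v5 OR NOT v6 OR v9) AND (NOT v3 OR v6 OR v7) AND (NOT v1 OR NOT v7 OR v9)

Unit clause (NOT v8) forces v8 = False.
Set v1 = False.
Try v2 = False:
  (v2 OR v3) forces v3 = True.
  (NOT v3 OR NOT v7) forces v7 = False.
  (v2 OR NOT v3 OR NOT v9) forces v9 = False.
  clause (NOT v3 OR v7 OR v8 OR v9) is falsified — backtrack.
So v2 = True.
  then (NOT v2 OR NOT v9) forces v9 = False.
  then (NOT v2 OR v7 OR v9) forces v7 = True.
  then (v5 OR v9) forces v5 = True.
  then (v4 OR NOT v7) forces v4 = True.
  then (NOT v5 OR NOT v6 OR v9) forces v6 = False.
  then (NOT v3 OR NOT v7) forces v3 = False.
All clauses satisfied.

v1 = False, v2 = True, v3 = False, v4 = True, v5 = True, v6 = False, v7 = True, v8 = False, v9 = False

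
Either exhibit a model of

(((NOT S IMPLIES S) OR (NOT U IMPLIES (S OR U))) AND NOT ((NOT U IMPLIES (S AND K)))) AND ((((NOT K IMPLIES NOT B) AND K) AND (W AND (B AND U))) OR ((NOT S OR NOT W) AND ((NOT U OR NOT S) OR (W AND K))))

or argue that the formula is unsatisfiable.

W=F; B=T; U=F; K=F; S=T

  ((NOT S IMPLIES S) OR (NOT U IMPLIES (S OR U))) AND NOT ((NOT U IMPLIES (S AND K))) = True
    (NOT S IMPLIES S) OR (NOT U IMPLIES (S OR U)) = True
      NOT S IMPLIES S = True
        NOT S = False
      NOT U IMPLIES (S OR U) = True
        NOT U = True
        S OR U = True
    NOT ((NOT U IMPLIES (S AND K))) = True
      NOT U IMPLIES (S AND K) = False
        NOT U = True
        S AND K = False
  (((NOT K IMPLIES NOT B) AND K) AND (W AND (B AND U))) OR ((NOT S OR NOT W) AND ((NOT U OR NOT S) OR (W AND K))) = True
    ((NOT K IMPLIES NOT B) AND K) AND (W AND (B AND U)) = False
      (NOT K IMPLIES NOT B) AND K = False
        NOT K IMPLIES NOT B = False
          NOT K = True
          NOT B = False
      W AND (B AND U) = False
        B AND U = False
    (NOT S OR NOT W) AND ((NOT U OR NOT S) OR (W AND K)) = True
      NOT S OR NOT W = True
        NOT S = False
        NOT W = True
      (NOT U OR NOT S) OR (W AND K) = True
        NOT U OR NOT S = True
          NOT U = True
          NOT S = False
        W AND K = False
Both conjuncts True, so the formula holds.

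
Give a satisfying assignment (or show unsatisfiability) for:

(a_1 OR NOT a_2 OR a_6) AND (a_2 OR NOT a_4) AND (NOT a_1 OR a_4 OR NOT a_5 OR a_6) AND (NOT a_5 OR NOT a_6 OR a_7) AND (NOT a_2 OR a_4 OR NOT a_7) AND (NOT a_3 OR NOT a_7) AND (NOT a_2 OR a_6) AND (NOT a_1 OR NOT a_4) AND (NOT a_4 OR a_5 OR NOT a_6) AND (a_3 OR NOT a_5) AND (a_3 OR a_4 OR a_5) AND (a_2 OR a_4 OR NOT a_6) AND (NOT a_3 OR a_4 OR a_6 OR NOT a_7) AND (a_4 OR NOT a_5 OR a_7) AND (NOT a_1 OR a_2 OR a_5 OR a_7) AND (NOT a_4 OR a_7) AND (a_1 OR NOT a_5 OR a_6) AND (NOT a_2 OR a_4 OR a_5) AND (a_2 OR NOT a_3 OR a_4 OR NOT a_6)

Set a_1 = False.
Set a_2 = False.
  then (a_2 OR NOT a_4) forces a_4 = False.
  then (a_2 OR a_4 OR NOT a_6) forces a_6 = False.
  then (a_1 OR NOT a_5 OR a_6) forces a_5 = False.
  then (a_3 OR a_4 OR a_5) forces a_3 = True.
  then (NOT a_3 OR a_4 OR a_6 OR NOT a_7) forces a_7 = False.
All clauses satisfied.

a_1 = False; a_2 = False; a_3 = True; a_4 = False; a_5 = False; a_6 = False; a_7 = False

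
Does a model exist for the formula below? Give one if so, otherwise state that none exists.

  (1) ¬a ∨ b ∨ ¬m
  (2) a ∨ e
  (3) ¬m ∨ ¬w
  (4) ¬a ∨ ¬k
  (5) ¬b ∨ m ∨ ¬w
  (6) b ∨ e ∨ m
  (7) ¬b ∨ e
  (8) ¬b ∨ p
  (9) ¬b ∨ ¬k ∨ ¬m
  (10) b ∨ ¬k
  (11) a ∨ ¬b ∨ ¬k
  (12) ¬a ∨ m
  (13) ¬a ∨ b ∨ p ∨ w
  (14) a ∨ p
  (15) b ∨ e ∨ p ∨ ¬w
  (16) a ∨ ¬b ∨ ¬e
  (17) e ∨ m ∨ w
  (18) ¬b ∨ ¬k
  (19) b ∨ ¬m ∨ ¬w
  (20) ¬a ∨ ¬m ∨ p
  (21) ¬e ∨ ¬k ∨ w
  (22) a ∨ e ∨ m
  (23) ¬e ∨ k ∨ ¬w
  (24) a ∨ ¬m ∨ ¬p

Set m = False.
  then (¬a ∨ m) forces a = False.
  then (a ∨ p) forces p = True.
  then (a ∨ e ∨ m) forces e = True.
  then (a ∨ ¬b ∨ ¬e) forces b = False.
  then (b ∨ ¬k) forces k = False.
  then (¬e ∨ k ∨ ¬w) forces w = False.
All clauses satisfied.

m = False, b = False, a = False, w = False, k = False, p = True, e = True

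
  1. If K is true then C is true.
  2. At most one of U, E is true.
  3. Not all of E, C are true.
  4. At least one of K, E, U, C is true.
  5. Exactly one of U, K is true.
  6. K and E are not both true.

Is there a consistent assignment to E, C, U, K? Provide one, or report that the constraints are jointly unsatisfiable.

E = False, C = True, U = False, K = True

  (1) K=T ⇒ C: T ✓
  (2) {U, E}: 0 true — at most one ✓
  (3) {E, C}: 1/2 true — not all ✓
  (4) {K, E, U, C}: 2 true — at least one ✓
  (5) {U, K}: 1 true — exactly one ✓
  (6) K=T, E=F — not both ✓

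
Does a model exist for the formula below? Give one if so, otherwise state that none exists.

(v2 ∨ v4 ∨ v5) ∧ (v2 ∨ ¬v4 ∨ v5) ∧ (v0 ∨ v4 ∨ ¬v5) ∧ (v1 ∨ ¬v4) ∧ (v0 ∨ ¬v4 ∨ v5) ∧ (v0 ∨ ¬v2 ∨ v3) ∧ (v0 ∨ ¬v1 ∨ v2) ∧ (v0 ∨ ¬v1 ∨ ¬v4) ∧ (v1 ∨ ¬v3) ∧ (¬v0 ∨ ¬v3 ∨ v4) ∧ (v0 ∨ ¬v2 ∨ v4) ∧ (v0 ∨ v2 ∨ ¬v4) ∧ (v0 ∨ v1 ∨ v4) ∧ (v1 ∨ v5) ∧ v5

v0: True; v1: True; v2: True; v3: False; v4: True; v5: True

Unit clause (v5) forces v5 = True.
Set v0 = True.
Set v1 = True.
Set v2 = True.
Set v3 = False.
Set v4 = True.
All clauses satisfied.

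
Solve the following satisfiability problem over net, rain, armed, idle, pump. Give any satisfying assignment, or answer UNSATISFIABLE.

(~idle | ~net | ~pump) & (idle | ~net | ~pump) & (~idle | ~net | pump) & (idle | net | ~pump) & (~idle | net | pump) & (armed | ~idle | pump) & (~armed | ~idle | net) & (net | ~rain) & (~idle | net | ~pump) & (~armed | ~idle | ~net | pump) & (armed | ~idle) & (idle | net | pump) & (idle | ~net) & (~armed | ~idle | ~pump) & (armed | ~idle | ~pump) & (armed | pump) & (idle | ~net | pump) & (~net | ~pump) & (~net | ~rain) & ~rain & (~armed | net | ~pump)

Case idle = True:
  (armed | ~idle) forces armed = True.
  (~armed | ~idle | net) forces net = True.
  (~idle | ~net | ~pump) forces pump = False.
  Clause (~idle | ~net | pump) is falsified — contradiction.
Case idle = False:
  (idle | ~net) forces net = False.
  (idle | net | ~pump) forces pump = False.
  Clause (idle | net | pump) is falsified — contradiction.
Both cases fail, so the formula is unsatisfiable.

UNSATISFIABLE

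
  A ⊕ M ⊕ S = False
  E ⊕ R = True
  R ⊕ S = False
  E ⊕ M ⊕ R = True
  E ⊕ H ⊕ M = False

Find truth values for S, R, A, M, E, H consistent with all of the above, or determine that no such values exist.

S = False, R = False, A = False, M = False, E = True, H = True

A ⊕ M ⊕ S = F ⊕ F ⊕ F = False ✓
E ⊕ R = T ⊕ F = True ✓
R ⊕ S = F ⊕ F = False ✓
E ⊕ M ⊕ R = T ⊕ F ⊕ F = True ✓
E ⊕ H ⊕ M = T ⊕ T ⊕ F = False ✓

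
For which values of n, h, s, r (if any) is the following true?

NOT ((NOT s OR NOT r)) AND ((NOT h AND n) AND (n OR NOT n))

n = True, h = False, s = True, r = True

  NOT ((NOT s OR NOT r)) = True
    NOT s OR NOT r = False
      NOT s = False
      NOT r = False
  (NOT h AND n) AND (n OR NOT n) = True
    NOT h AND n = True
      NOT h = True
    n OR NOT n = True
      NOT n = False
Both conjuncts True, so the formula holds.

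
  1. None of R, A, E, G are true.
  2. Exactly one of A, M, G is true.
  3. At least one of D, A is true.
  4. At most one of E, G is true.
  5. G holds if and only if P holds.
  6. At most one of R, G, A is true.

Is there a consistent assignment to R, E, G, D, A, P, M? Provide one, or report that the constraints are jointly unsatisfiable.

R = False; E = False; G = False; D = True; A = False; P = False; M = True

  (1) {R, A, E, G}: 0 true — none ✓
  (2) {A, M, G}: 1 true — exactly one ✓
  (3) {D, A}: 1 true — at least one ✓
  (4) {E, G}: 0 true — at most one ✓
  (5) G=F, P=F — same ✓
  (6) {R, G, A}: 0 true — at most one ✓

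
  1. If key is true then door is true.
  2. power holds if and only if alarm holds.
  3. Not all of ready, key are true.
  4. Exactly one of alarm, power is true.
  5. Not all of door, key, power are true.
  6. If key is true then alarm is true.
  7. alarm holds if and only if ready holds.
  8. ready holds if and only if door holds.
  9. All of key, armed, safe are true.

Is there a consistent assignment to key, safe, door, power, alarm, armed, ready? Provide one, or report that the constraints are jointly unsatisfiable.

Case key = True:
  (1) with key=T forces door = True.
  (3) with key=T forces ready = False.
  Constraint (8) is violated (ready=F, door=T) — contradiction.
Case key = False:
  Constraint (9) is violated (key=F) — contradiction.
Both cases fail — unsatisfiable.

Unsatisfiable — no assignment works.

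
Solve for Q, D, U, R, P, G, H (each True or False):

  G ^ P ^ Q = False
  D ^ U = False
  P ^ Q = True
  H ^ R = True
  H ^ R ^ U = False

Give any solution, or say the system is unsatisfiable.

Q = False; D = True; U = True; R = True; P = True; G = True; H = False

G ^ P ^ Q = T ^ T ^ F = False ✓
D ^ U = T ^ T = False ✓
P ^ Q = T ^ F = True ✓
H ^ R = F ^ T = True ✓
H ^ R ^ U = F ^ T ^ T = False ✓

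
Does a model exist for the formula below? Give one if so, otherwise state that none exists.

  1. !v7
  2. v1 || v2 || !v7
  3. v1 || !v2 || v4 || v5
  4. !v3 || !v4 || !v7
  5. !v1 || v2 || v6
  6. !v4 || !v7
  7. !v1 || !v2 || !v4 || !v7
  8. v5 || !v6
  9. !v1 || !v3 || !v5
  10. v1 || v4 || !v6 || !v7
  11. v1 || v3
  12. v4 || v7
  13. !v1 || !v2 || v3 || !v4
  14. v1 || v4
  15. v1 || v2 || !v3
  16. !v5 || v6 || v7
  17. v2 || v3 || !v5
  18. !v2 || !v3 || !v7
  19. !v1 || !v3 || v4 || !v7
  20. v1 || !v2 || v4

Unit clause (!v7) forces v7 = False.
In (v4 || v7) only v4 is left, so v4 = True.
Set v1 = False.
  then (v1 || v3) forces v3 = True.
  then (v1 || v2 || !v3) forces v2 = True.
Set v5 = True.
  then (!v5 || v6 || v7) forces v6 = True.
All clauses satisfied.

v1 = False, v2 = True, v3 = True, v4 = True, v5 = True, v6 = True, v7 = False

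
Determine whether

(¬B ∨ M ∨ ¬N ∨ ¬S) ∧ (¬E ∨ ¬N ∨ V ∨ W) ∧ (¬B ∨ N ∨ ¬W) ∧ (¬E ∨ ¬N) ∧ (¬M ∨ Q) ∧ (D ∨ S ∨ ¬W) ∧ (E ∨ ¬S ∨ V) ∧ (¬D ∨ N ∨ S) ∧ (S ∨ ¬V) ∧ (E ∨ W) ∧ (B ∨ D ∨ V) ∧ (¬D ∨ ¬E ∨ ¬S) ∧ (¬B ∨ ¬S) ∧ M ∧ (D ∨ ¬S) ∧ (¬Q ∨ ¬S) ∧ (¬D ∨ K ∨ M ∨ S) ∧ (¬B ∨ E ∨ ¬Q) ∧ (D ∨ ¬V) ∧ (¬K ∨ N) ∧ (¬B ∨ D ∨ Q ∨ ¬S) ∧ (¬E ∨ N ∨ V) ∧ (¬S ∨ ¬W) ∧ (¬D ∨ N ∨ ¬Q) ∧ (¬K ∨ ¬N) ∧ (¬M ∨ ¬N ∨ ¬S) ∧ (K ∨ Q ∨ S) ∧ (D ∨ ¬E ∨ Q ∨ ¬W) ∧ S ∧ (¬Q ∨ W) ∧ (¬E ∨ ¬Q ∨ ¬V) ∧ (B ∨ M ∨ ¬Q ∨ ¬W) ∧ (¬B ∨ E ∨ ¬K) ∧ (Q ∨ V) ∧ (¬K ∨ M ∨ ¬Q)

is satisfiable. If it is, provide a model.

Case M = True:
  (¬M ∨ Q) forces Q = True.
  (¬Q ∨ ¬S) forces S = False.
  Clause (S) is falsified — contradiction.
Case M = False:
  Clause (M) is falsified — contradiction.
Both cases fail, so the formula is unsatisfiable.

The formula is unsatisfiable.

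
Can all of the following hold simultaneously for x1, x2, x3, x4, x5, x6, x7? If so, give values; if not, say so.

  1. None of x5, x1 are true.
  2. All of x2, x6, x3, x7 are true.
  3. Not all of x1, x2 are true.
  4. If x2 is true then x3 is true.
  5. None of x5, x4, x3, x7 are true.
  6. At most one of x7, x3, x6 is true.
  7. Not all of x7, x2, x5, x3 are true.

Case x3 = True:
  Constraint (5) is violated (x3=T) — contradiction.
Case x3 = False:
  Constraint (2) is violated (x3=F) — contradiction.
Both cases fail — unsatisfiable.

No satisfying assignment exists.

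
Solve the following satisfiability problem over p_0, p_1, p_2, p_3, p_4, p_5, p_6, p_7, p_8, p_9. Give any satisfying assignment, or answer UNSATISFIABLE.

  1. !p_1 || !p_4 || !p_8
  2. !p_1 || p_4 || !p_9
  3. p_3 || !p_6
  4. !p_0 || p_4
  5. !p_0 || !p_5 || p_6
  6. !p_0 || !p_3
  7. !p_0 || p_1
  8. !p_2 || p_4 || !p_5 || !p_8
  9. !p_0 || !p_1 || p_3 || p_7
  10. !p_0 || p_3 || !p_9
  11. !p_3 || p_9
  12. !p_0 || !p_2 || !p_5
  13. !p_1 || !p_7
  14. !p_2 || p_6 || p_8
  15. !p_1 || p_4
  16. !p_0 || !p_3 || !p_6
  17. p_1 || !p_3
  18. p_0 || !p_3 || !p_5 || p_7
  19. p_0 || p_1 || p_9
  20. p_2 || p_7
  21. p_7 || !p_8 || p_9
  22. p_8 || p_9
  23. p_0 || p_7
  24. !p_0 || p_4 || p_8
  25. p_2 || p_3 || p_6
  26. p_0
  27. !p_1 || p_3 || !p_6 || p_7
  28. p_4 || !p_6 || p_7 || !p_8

The formula is unsatisfiable.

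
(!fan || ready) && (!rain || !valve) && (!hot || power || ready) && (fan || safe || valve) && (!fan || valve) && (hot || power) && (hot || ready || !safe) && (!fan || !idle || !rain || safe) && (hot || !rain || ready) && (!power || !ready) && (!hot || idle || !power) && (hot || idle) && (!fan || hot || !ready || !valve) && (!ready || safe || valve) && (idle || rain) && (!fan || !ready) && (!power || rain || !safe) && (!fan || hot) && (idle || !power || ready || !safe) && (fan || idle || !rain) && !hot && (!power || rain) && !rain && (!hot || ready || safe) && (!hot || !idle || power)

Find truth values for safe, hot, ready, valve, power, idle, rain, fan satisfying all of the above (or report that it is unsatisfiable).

UNSATISFIABLE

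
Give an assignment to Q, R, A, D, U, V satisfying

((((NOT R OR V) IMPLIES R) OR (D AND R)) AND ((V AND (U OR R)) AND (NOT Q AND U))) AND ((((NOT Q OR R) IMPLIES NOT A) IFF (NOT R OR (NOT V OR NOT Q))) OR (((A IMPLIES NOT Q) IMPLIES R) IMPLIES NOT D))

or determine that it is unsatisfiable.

Q = False, R = True, A = False, D = False, U = True, V = True

  (((NOT R OR V) IMPLIES R) OR (D AND R)) AND ((V AND (U OR R)) AND (NOT Q AND U)) = True
    ((NOT R OR V) IMPLIES R) OR (D AND R) = True
      (NOT R OR V) IMPLIES R = True
        NOT R OR V = True
          NOT R = False
      D AND R = False
    (V AND (U OR R)) AND (NOT Q AND U) = True
      V AND (U OR R) = True
        U OR R = True
      NOT Q AND U = True
        NOT Q = True
  (((NOT Q OR R) IMPLIES NOT A) IFF (NOT R OR (NOT V OR NOT Q))) OR (((A IMPLIES NOT Q) IMPLIES R) IMPLIES NOT D) = True
    ((NOT Q OR R) IMPLIES NOT A) IFF (NOT R OR (NOT V OR NOT Q)) = True
      (NOT Q OR R) IMPLIES NOT A = True
        NOT Q OR R = True
          NOT Q = True
        NOT A = True
      NOT R OR (NOT V OR NOT Q) = True
        NOT R = False
        NOT V OR NOT Q = True
          NOT V = False
          NOT Q = True
    ((A IMPLIES NOT Q) IMPLIES R) IMPLIES NOT D = True
      (A IMPLIES NOT Q) IMPLIES R = True
        A IMPLIES NOT Q = True
          NOT Q = True
      NOT D = True
Both conjuncts True, so the formula holds.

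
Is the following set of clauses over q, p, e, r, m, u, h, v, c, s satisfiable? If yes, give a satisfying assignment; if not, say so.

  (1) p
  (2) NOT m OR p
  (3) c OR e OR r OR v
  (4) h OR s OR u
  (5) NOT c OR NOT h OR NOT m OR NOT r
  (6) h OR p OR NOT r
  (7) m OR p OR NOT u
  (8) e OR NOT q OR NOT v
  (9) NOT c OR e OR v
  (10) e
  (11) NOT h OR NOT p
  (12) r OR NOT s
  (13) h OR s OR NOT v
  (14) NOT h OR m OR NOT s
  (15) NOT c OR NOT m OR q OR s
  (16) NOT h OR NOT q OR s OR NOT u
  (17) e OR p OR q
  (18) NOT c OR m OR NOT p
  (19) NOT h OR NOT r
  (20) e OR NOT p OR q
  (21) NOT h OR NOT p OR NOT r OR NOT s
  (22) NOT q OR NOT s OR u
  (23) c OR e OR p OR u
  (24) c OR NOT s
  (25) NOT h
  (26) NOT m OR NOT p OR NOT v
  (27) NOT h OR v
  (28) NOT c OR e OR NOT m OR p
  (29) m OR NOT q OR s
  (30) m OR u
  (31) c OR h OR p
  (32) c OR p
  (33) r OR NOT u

q = True, p = True, e = True, r = True, m = True, u = True, h = False, v = False, c = True, s = True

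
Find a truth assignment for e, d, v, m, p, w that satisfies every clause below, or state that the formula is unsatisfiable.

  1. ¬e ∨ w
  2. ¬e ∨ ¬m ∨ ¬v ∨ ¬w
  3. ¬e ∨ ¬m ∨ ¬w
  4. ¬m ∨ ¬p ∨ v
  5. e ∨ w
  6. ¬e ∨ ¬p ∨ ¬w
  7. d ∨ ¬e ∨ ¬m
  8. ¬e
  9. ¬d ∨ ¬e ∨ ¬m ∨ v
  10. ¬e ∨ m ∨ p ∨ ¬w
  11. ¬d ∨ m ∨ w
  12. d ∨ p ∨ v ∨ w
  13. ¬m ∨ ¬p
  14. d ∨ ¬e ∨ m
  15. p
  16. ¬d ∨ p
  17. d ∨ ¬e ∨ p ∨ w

e=F, d=F, v=T, m=F, p=T, w=T

Unit clause (¬e) forces e = False.
Unit clause (p) forces p = True.
In (e ∨ w) only w is left, so w = True.
In (¬m ∨ ¬p) only ¬m is left, so m = False.
Set d = False.
Set v = True.
All clauses satisfied.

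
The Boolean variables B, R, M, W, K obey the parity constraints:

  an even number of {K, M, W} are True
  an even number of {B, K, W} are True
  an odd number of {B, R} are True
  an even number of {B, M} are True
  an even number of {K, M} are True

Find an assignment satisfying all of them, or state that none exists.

B=F, R=T, M=F, W=F, K=F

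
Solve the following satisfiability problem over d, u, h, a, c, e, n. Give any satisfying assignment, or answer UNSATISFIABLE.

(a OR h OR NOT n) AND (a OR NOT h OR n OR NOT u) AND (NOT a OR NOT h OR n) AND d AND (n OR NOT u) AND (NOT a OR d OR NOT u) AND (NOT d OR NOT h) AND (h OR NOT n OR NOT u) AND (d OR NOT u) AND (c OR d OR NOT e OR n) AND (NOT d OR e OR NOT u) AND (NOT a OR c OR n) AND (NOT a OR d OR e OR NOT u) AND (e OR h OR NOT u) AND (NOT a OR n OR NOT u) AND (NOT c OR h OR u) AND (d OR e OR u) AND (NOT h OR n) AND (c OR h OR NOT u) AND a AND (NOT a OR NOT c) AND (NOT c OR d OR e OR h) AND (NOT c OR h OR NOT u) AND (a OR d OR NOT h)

Unit clause (d) forces d = True.
In (NOT d OR NOT h) only NOT h is left, so h = False.
Unit clause (a) forces a = True.
In (NOT a OR NOT c) only NOT c is left, so c = False.
In (NOT a OR c OR n) only n is left, so n = True.
In (c OR h OR NOT u) only NOT u is left, so u = False.
Set e = True.
All clauses satisfied.

d=T, u=F, h=F, a=T, c=F, e=T, n=T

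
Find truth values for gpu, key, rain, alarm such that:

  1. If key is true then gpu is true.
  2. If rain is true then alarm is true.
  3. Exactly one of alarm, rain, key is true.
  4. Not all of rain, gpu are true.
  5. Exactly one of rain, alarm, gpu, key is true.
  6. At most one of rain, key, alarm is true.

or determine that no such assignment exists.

gpu=F, key=F, rain=F, alarm=T

  (1) key=F ⇒ gpu: vacuous ✓
  (2) rain=F ⇒ alarm: vacuous ✓
  (3) {alarm, rain, key}: 1 true — exactly one ✓
  (4) {rain, gpu}: 0/2 true — not all ✓
  (5) {rain, alarm, gpu, key}: 1 true — exactly one ✓
  (6) {rain, key, alarm}: 1 true — at most one ✓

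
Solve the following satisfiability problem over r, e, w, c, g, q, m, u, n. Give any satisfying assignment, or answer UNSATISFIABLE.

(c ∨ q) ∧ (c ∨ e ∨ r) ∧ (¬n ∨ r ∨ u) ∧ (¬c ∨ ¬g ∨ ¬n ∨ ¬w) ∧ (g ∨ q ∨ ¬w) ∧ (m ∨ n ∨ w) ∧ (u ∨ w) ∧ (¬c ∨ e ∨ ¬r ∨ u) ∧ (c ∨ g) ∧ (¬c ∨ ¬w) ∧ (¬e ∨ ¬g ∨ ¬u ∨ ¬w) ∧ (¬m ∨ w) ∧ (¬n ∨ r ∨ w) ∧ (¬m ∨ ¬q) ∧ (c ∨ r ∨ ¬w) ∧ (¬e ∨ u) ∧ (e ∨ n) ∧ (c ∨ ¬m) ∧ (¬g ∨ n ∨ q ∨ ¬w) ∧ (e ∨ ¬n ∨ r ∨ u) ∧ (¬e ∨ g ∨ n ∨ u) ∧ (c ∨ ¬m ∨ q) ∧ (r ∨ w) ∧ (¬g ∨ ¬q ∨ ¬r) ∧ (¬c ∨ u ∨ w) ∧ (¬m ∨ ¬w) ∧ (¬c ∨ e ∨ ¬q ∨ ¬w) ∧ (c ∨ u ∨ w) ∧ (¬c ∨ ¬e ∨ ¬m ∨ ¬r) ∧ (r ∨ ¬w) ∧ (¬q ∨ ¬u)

r=T, e=T, w=F, c=T, g=T, q=F, m=F, u=T, n=T

Try r = False:
  (r ∨ w) forces w = True.
  clause (r ∨ ¬w) is falsified — backtrack.
So r = True.
Set e = True.
  then (¬e ∨ u) forces u = True.
  then (¬q ∨ ¬u) forces q = False.
  then (c ∨ q) forces c = True.
  then (¬c ∨ ¬w) forces w = False.
  then (¬m ∨ w) forces m = False.
  then (m ∨ n ∨ w) forces n = True.
Set g = True.
All clauses satisfied.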